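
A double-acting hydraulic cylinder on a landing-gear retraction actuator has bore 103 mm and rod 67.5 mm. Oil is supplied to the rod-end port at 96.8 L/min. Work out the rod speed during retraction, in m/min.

Rod-side annular area A_ann = π/4 × (103² − 67.5²) = 4754 mm^2
Flow into the rod-end port fills the annular volume.
v = Q / A

v ≈ 20.4 m/min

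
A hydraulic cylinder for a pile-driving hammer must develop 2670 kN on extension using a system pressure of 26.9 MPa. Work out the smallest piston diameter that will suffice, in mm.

Extension force acts on the full piston face: F = P × (π/4)D².
D = √(4F / (πP)) = √(4 × 2670 kN / (π × 26.9 MPa))

D ≈ 355 mm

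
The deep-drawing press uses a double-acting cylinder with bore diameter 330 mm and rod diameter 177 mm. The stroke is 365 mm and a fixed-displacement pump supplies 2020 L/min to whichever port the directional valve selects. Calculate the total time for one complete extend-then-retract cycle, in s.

Cap-side area A_cap = π/4 × (330 mm)² = 85530 mm^2
Rod-side annular area A_ann = π/4 × (330² − 177²) = 60920 mm^2
t_ext = A_cap·L/Q = 0.9273 s
t_ret = A_ann·L/Q = 0.6605 s
t_cycle = t_ext + t_ret

t ≈ 1.59 s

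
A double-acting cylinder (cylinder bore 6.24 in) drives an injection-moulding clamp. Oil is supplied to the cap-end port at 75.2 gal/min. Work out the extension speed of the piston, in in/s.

v ≈ 9.47 in/s

Cap-side area A_cap = π/4 × (6.24 in)² = 30.58 in^2
v = Q / A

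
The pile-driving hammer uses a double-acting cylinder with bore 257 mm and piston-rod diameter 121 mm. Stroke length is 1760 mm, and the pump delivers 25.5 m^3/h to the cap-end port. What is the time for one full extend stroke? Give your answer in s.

Cap-side area A_cap = π/4 × (257 mm)² = 51870 mm^2
Swept volume V = A × L; t = V / Q = A·L / Q

t ≈ 12.9 s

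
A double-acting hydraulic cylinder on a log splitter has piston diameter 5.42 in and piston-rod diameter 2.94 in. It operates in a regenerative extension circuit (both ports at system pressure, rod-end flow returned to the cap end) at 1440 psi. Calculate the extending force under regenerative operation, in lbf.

F ≈ 9780 lbf

With equal pressure on both faces, forces on the annular region cancel; the net push is pressure × rod cross-section.
Rod cross-section A_rod = π/4 × (2.94 in)² = 6.789 in^2
F = P × A_rod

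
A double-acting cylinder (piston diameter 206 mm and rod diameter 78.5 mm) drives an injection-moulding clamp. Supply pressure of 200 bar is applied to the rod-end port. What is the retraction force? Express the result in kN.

F ≈ 570 kN

Rod-side annular area A_ann = π/4 × (206² − 78.5²) = 28490 mm^2
On retraction the pressure acts on the annular area (bore minus rod).
F = P × A_ann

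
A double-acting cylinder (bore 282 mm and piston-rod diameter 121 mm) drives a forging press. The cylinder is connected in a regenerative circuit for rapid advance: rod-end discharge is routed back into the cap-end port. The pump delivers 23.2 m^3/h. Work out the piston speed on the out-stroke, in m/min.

In regeneration the rod-end outflow joins the pump flow into the cap end, so the net volume the pump must supply per unit advance equals the rod cross-section area.
Rod cross-section A_rod = π/4 × (121 mm)² = 11500 mm^2
v = Q_pump / A_rod

v ≈ 33.6 m/min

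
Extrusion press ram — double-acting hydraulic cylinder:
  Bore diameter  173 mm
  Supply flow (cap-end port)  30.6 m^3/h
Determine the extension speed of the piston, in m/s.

v ≈ 0.362 m/s

Cap-side area A_cap = π/4 × (173 mm)² = 23510 mm^2
v = Q / A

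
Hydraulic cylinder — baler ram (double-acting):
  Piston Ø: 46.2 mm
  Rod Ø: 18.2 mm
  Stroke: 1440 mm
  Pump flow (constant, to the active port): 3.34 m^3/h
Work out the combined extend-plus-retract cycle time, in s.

t ≈ 4.80 s

Cap-side area A_cap = π/4 × (46.2 mm)² = 1676 mm^2
Rod-side annular area A_ann = π/4 × (46.2² − 18.2²) = 1416 mm^2
t_ext = A_cap·L/Q = 2.602 s
t_ret = A_ann·L/Q = 2.198 s
t_cycle = t_ext + t_ret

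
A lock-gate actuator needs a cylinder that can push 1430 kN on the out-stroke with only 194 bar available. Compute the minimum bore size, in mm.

Extension force acts on the full piston face: F = P × (π/4)D².
D = √(4F / (πP)) = √(4 × 1430 kN / (π × 194 bar))

D ≈ 306 mm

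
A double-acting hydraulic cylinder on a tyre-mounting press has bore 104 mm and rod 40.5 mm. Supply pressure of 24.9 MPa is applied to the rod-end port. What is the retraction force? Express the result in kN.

Rod-side annular area A_ann = π/4 × (104² − 40.5²) = 7207 mm^2
On retraction the pressure acts on the annular area (bore minus rod).
F = P × A_ann

F ≈ 179 kN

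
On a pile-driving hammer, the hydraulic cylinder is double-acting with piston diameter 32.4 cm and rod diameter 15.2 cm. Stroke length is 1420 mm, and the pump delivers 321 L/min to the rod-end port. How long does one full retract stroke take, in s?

t ≈ 17.1 s

Rod-side annular area A_ann = π/4 × (32.4² − 15.2²) = 643.0 cm^2
Swept volume V = A × L; t = V / Q = A·L / Q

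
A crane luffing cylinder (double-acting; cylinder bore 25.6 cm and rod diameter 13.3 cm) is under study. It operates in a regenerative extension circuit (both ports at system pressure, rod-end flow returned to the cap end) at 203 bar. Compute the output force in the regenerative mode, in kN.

F ≈ 282 kN

With equal pressure on both faces, forces on the annular region cancel; the net push is pressure × rod cross-section.
Rod cross-section A_rod = π/4 × (13.3 cm)² = 138.9 cm^2
F = P × A_rod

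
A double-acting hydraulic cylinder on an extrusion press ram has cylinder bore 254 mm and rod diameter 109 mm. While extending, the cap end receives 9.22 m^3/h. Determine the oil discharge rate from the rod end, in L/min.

Cap-side area A_cap = π/4 × (254 mm)² = 50670 mm^2
Rod-side annular area A_ann = π/4 × (254² − 109²) = 41340 mm^2
Piston speed v = Q_in/A_cap; rod-end outflow Q_out = v × A_ann = Q_in × A_ann/A_cap.

Q_out ≈ 125 L/min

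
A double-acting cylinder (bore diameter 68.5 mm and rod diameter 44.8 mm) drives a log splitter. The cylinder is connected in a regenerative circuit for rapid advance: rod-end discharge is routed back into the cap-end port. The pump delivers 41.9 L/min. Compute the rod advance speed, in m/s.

v ≈ 0.443 m/s

In regeneration the rod-end outflow joins the pump flow into the cap end, so the net volume the pump must supply per unit advance equals the rod cross-section area.
Rod cross-section A_rod = π/4 × (44.8 mm)² = 1576 mm^2
v = Q_pump / A_rod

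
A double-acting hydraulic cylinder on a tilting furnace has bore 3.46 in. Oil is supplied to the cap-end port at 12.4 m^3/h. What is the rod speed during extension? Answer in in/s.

v ≈ 22.4 in/s

Cap-side area A_cap = π/4 × (3.46 in)² = 9.402 in^2
v = Q / A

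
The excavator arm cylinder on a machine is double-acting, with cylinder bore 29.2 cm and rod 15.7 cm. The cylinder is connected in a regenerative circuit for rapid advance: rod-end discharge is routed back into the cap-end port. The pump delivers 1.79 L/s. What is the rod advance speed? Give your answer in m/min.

v ≈ 5.55 m/min

In regeneration the rod-end outflow joins the pump flow into the cap end, so the net volume the pump must supply per unit advance equals the rod cross-section area.
Rod cross-section A_rod = π/4 × (15.7 cm)² = 193.6 cm^2
v = Q_pump / A_rod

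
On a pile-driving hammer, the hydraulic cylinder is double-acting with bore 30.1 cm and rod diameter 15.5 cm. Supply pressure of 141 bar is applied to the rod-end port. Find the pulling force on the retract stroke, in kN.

F ≈ 737 kN

Rod-side annular area A_ann = π/4 × (30.1² − 15.5²) = 522.9 cm^2
On retraction the pressure acts on the annular area (bore minus rod).
F = P × A_ann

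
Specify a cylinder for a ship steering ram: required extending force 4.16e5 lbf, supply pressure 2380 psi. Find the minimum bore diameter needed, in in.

D ≈ 14.9 in

Extension force acts on the full piston face: F = P × (π/4)D².
D = √(4F / (πP)) = √(4 × 4.16e5 lbf / (π × 2380 psi))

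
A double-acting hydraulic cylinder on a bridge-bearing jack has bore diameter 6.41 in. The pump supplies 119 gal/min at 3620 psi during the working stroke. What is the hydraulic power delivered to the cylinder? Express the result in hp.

Hydraulic power = P × Q

W ≈ 251 hp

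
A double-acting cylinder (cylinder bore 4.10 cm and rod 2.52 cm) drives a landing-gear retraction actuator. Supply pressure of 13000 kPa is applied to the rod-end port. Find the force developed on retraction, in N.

Rod-side annular area A_ann = π/4 × (4.10² − 2.52²) = 8.215 cm^2
On retraction the pressure acts on the annular area (bore minus rod).
F = P × A_ann

F ≈ 10700 N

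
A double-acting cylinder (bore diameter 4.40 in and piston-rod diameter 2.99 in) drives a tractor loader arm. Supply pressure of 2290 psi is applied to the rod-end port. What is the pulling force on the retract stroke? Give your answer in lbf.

Rod-side annular area A_ann = π/4 × (4.40² − 2.99²) = 8.184 in^2
On retraction the pressure acts on the annular area (bore minus rod).
F = P × A_ann

F ≈ 18700 lbf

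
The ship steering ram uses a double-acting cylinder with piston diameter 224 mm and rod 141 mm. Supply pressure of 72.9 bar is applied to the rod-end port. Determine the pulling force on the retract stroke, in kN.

F ≈ 173 kN

Rod-side annular area A_ann = π/4 × (224² − 141²) = 23790 mm^2
On retraction the pressure acts on the annular area (bore minus rod).
F = P × A_ann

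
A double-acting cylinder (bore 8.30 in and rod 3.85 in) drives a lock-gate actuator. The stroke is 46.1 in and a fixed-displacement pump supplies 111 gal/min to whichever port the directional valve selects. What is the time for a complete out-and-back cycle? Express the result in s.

t ≈ 10.4 s

Cap-side area A_cap = π/4 × (8.30 in)² = 54.11 in^2
Rod-side annular area A_ann = π/4 × (8.30² − 3.85²) = 42.46 in^2
t_ext = A_cap·L/Q = 5.837 s
t_ret = A_ann·L/Q = 4.581 s
t_cycle = t_ext + t_ret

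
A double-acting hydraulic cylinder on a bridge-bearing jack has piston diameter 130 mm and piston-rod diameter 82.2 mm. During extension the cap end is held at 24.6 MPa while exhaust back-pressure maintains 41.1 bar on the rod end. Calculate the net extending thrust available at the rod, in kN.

F ≈ 294 kN

Cap-side area A_cap = π/4 × (130 mm)² = 13270 mm^2
Rod-side annular area A_ann = π/4 × (130² − 82.2²) = 7966 mm^2
Net thrust = P_cap·A_cap − P_rod·A_ann = 326.5 kN − 32.74 kN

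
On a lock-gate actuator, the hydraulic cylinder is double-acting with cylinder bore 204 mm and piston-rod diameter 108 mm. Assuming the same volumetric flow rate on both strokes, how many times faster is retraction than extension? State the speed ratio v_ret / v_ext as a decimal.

Cap-side area A_cap = π/4 × (204 mm)² = 32690 mm^2
Rod-side annular area A_ann = π/4 × (204² − 108²) = 23520 mm^2
For equal Q, v ∝ 1/A, so v_ret/v_ext = A_cap/A_ann.

v_ret/v_ext ≈ 1.39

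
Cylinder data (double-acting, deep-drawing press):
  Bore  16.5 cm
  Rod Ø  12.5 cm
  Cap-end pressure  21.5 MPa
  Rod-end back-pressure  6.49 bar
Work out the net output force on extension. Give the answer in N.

F ≈ 4.54e5 N

Cap-side area A_cap = π/4 × (16.5 cm)² = 213.8 cm^2
Rod-side annular area A_ann = π/4 × (16.5² − 12.5²) = 91.11 cm^2
Net thrust = P_cap·A_cap − P_rod·A_ann = 4.597e5 N − 5913 N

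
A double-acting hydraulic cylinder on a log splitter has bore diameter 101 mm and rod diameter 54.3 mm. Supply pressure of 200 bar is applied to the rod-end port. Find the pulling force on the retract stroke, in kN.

F ≈ 114 kN

Rod-side annular area A_ann = π/4 × (101² − 54.3²) = 5696 mm^2
On retraction the pressure acts on the annular area (bore minus rod).
F = P × A_ann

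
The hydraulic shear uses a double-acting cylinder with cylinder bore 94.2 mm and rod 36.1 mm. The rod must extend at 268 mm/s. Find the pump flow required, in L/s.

Q ≈ 1.87 L/s

Cap-side area A_cap = π/4 × (94.2 mm)² = 6969 mm^2
Q = A × v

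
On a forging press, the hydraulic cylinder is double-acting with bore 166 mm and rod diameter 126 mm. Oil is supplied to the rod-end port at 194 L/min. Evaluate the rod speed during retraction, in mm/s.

v ≈ 352 mm/s

Rod-side annular area A_ann = π/4 × (166² − 126²) = 9173 mm^2
Flow into the rod-end port fills the annular volume.
v = Q / A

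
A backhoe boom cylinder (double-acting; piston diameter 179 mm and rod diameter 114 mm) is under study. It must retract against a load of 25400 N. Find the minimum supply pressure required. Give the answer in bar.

Rod-side annular area A_ann = π/4 × (179² − 114²) = 14960 mm^2
Retraction: pressure acts on the annular area.
P = F / A = 25400 N / A

P ≈ 17.0 bar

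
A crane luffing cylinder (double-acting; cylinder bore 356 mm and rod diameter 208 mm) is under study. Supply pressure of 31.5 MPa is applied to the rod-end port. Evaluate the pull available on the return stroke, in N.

Rod-side annular area A_ann = π/4 × (356² − 208²) = 65560 mm^2
On retraction the pressure acts on the annular area (bore minus rod).
F = P × A_ann

F ≈ 2.07e6 N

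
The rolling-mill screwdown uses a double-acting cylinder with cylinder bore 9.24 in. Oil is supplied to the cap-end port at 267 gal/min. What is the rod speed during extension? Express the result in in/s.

v ≈ 15.3 in/s

Cap-side area A_cap = π/4 × (9.24 in)² = 67.06 in^2
v = Q / A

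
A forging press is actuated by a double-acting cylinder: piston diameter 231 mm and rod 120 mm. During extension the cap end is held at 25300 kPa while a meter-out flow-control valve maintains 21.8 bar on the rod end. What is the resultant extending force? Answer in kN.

F ≈ 994 kN

Cap-side area A_cap = π/4 × (231 mm)² = 41910 mm^2
Rod-side annular area A_ann = π/4 × (231² − 120²) = 30600 mm^2
Net thrust = P_cap·A_cap − P_rod·A_ann = 1060 kN − 66.71 kN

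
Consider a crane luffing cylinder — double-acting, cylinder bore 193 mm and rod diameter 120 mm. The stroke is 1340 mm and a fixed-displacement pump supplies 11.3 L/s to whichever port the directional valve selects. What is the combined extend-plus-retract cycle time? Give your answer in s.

Cap-side area A_cap = π/4 × (193 mm)² = 29260 mm^2
Rod-side annular area A_ann = π/4 × (193² − 120²) = 17950 mm^2
t_ext = A_cap·L/Q = 3.469 s
t_ret = A_ann·L/Q = 2.128 s
t_cycle = t_ext + t_ret

t ≈ 5.60 s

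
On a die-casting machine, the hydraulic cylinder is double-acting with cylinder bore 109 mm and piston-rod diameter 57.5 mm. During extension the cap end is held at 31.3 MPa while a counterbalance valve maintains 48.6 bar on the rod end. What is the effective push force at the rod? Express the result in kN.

Cap-side area A_cap = π/4 × (109 mm)² = 9331 mm^2
Rod-side annular area A_ann = π/4 × (109² − 57.5²) = 6735 mm^2
Net thrust = P_cap·A_cap − P_rod·A_ann = 292.1 kN − 32.73 kN

F ≈ 259 kN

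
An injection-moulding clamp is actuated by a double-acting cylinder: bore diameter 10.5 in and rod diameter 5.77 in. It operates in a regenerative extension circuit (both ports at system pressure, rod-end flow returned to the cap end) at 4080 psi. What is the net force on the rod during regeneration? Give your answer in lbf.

F ≈ 1.07e5 lbf

With equal pressure on both faces, forces on the annular region cancel; the net push is pressure × rod cross-section.
Rod cross-section A_rod = π/4 × (5.77 in)² = 26.15 in^2
F = P × A_rod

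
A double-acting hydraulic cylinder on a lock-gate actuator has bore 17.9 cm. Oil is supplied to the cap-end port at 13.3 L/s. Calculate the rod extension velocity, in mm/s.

v ≈ 529 mm/s

Cap-side area A_cap = π/4 × (17.9 cm)² = 251.6 cm^2
v = Q / A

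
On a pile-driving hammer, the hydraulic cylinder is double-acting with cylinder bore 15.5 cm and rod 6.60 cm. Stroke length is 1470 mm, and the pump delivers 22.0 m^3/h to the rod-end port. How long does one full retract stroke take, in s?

t ≈ 3.72 s

Rod-side annular area A_ann = π/4 × (15.5² − 6.60²) = 154.5 cm^2
Swept volume V = A × L; t = V / Q = A·L / Q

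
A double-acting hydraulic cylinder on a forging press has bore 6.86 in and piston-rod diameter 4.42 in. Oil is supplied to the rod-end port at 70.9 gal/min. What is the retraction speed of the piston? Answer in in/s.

Rod-side annular area A_ann = π/4 × (6.86² − 4.42²) = 21.62 in^2
Flow into the rod-end port fills the annular volume.
v = Q / A

v ≈ 12.6 in/s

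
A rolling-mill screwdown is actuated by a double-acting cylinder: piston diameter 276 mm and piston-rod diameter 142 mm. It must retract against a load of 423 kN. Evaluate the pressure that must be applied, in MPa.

P ≈ 9.62 MPa

Rod-side annular area A_ann = π/4 × (276² − 142²) = 43990 mm^2
Retraction: pressure acts on the annular area.
P = F / A = 423 kN / A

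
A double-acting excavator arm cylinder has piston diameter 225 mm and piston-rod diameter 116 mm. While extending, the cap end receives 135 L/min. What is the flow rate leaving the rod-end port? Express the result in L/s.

Q_out ≈ 1.65 L/s

Cap-side area A_cap = π/4 × (225 mm)² = 39760 mm^2
Rod-side annular area A_ann = π/4 × (225² − 116²) = 29190 mm^2
Piston speed v = Q_in/A_cap; rod-end outflow Q_out = v × A_ann = Q_in × A_ann/A_cap.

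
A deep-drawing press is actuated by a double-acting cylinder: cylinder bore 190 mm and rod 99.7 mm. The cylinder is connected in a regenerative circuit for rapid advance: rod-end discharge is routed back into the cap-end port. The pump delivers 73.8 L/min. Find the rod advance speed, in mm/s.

In regeneration the rod-end outflow joins the pump flow into the cap end, so the net volume the pump must supply per unit advance equals the rod cross-section area.
Rod cross-section A_rod = π/4 × (99.7 mm)² = 7807 mm^2
v = Q_pump / A_rod

v ≈ 158 mm/s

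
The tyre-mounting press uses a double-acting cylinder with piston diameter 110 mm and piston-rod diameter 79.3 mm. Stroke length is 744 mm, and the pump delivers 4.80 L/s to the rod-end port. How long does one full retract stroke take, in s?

Rod-side annular area A_ann = π/4 × (110² − 79.3²) = 4564 mm^2
Swept volume V = A × L; t = V / Q = A·L / Q

t ≈ 0.707 s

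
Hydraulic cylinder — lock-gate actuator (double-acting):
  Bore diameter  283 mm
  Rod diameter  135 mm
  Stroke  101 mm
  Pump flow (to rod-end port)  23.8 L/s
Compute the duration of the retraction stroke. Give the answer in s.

t ≈ 0.206 s

Rod-side annular area A_ann = π/4 × (283² − 135²) = 48590 mm^2
Swept volume V = A × L; t = V / Q = A·L / Q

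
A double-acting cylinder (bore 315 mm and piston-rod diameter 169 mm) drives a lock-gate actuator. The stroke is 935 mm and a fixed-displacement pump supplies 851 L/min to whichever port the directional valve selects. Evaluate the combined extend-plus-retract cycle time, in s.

Cap-side area A_cap = π/4 × (315 mm)² = 77930 mm^2
Rod-side annular area A_ann = π/4 × (315² − 169²) = 55500 mm^2
t_ext = A_cap·L/Q = 5.137 s
t_ret = A_ann·L/Q = 3.659 s
t_cycle = t_ext + t_ret

t ≈ 8.80 s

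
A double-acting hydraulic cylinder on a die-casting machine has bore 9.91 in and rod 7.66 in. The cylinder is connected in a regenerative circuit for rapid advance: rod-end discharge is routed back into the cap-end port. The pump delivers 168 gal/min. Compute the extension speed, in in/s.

v ≈ 14.0 in/s

In regeneration the rod-end outflow joins the pump flow into the cap end, so the net volume the pump must supply per unit advance equals the rod cross-section area.
Rod cross-section A_rod = π/4 × (7.66 in)² = 46.08 in^2
v = Q_pump / A_rod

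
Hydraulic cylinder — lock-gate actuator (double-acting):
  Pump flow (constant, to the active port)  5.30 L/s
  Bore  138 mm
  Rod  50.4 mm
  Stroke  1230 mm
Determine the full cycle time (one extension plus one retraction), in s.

Cap-side area A_cap = π/4 × (138 mm)² = 14960 mm^2
Rod-side annular area A_ann = π/4 × (138² − 50.4²) = 12960 mm^2
t_ext = A_cap·L/Q = 3.471 s
t_ret = A_ann·L/Q = 3.008 s
t_cycle = t_ext + t_ret

t ≈ 6.48 s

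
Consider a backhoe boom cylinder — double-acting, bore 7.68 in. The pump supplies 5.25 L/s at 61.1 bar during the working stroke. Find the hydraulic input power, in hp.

W ≈ 43.0 hp

Hydraulic power = P × Q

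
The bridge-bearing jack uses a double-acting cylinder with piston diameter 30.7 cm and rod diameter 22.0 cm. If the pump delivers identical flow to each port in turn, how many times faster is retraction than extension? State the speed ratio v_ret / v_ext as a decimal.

v_ret/v_ext ≈ 2.06

Cap-side area A_cap = π/4 × (30.7 cm)² = 740.2 cm^2
Rod-side annular area A_ann = π/4 × (30.7² − 22.0²) = 360.1 cm^2
For equal Q, v ∝ 1/A, so v_ret/v_ext = A_cap/A_ann.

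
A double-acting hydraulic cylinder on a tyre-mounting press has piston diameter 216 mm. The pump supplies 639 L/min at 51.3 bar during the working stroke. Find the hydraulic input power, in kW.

Hydraulic power = P × Q

W ≈ 54.6 kW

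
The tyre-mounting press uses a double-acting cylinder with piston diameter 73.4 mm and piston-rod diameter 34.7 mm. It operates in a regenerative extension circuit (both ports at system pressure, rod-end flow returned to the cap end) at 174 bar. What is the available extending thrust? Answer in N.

F ≈ 16500 N

With equal pressure on both faces, forces on the annular region cancel; the net push is pressure × rod cross-section.
Rod cross-section A_rod = π/4 × (34.7 mm)² = 945.7 mm^2
F = P × A_rod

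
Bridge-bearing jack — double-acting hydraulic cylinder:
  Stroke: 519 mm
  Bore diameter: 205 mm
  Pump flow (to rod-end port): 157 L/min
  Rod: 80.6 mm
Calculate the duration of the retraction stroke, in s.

Rod-side annular area A_ann = π/4 × (205² − 80.6²) = 27900 mm^2
Swept volume V = A × L; t = V / Q = A·L / Q

t ≈ 5.53 s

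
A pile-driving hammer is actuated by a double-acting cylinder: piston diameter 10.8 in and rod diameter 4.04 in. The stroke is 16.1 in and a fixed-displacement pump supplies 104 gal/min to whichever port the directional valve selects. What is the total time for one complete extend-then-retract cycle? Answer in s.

Cap-side area A_cap = π/4 × (10.8 in)² = 91.61 in^2
Rod-side annular area A_ann = π/4 × (10.8² − 4.04²) = 78.79 in^2
t_ext = A_cap·L/Q = 3.684 s
t_ret = A_ann·L/Q = 3.168 s
t_cycle = t_ext + t_ret

t ≈ 6.85 s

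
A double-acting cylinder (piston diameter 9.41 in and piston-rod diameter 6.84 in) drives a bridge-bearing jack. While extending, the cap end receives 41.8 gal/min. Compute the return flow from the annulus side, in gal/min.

Cap-side area A_cap = π/4 × (9.41 in)² = 69.55 in^2
Rod-side annular area A_ann = π/4 × (9.41² − 6.84²) = 32.80 in^2
Piston speed v = Q_in/A_cap; rod-end outflow Q_out = v × A_ann = Q_in × A_ann/A_cap.

Q_out ≈ 19.7 gal/min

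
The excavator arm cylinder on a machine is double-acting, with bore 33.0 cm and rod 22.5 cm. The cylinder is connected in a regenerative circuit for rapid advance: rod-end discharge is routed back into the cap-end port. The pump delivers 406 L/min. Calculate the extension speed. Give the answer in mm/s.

In regeneration the rod-end outflow joins the pump flow into the cap end, so the net volume the pump must supply per unit advance equals the rod cross-section area.
Rod cross-section A_rod = π/4 × (22.5 cm)² = 397.6 cm^2
v = Q_pump / A_rod

v ≈ 170 mm/s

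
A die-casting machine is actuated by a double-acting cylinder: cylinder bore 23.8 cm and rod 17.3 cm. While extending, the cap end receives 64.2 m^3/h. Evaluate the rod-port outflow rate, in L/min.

Q_out ≈ 505 L/min

Cap-side area A_cap = π/4 × (23.8 cm)² = 444.9 cm^2
Rod-side annular area A_ann = π/4 × (23.8² − 17.3²) = 209.8 cm^2
Piston speed v = Q_in/A_cap; rod-end outflow Q_out = v × A_ann = Q_in × A_ann/A_cap.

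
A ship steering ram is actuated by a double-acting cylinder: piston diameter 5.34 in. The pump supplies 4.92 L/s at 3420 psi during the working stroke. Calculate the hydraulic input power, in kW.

W ≈ 116 kW

Hydraulic power = P × Q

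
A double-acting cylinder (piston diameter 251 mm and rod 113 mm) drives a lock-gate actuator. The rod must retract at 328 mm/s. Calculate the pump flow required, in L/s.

Rod-side annular area A_ann = π/4 × (251² − 113²) = 39450 mm^2
Q = A × v

Q ≈ 12.9 L/s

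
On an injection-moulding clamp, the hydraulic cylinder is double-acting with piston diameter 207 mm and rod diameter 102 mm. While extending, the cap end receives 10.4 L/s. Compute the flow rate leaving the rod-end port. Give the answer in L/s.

Cap-side area A_cap = π/4 × (207 mm)² = 33650 mm^2
Rod-side annular area A_ann = π/4 × (207² − 102²) = 25480 mm^2
Piston speed v = Q_in/A_cap; rod-end outflow Q_out = v × A_ann = Q_in × A_ann/A_cap.

Q_out ≈ 7.87 L/s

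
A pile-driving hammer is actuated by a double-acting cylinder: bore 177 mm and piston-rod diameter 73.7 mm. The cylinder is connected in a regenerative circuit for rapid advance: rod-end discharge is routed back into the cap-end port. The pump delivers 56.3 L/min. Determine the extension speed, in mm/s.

In regeneration the rod-end outflow joins the pump flow into the cap end, so the net volume the pump must supply per unit advance equals the rod cross-section area.
Rod cross-section A_rod = π/4 × (73.7 mm)² = 4266 mm^2
v = Q_pump / A_rod

v ≈ 220 mm/s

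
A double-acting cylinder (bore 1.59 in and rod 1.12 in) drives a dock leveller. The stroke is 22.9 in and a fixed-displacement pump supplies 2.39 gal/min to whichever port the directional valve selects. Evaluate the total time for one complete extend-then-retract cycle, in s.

Cap-side area A_cap = π/4 × (1.59 in)² = 1.986 in^2
Rod-side annular area A_ann = π/4 × (1.59² − 1.12²) = 1.000 in^2
t_ext = A_cap·L/Q = 4.942 s
t_ret = A_ann·L/Q = 2.490 s
t_cycle = t_ext + t_ret

t ≈ 7.43 s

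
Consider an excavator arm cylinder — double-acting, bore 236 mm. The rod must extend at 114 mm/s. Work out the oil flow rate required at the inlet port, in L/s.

Cap-side area A_cap = π/4 × (236 mm)² = 43740 mm^2
Q = A × v

Q ≈ 4.99 L/s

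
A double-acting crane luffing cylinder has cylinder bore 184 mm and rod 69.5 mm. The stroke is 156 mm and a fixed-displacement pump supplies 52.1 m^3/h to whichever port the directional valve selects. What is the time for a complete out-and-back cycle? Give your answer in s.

t ≈ 0.532 s

Cap-side area A_cap = π/4 × (184 mm)² = 26590 mm^2
Rod-side annular area A_ann = π/4 × (184² − 69.5²) = 22800 mm^2
t_ext = A_cap·L/Q = 0.2866 s
t_ret = A_ann·L/Q = 0.2457 s
t_cycle = t_ext + t_ret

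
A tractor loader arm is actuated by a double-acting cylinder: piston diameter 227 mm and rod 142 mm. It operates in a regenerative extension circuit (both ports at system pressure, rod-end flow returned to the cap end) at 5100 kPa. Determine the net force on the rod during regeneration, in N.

With equal pressure on both faces, forces on the annular region cancel; the net push is pressure × rod cross-section.
Rod cross-section A_rod = π/4 × (142 mm)² = 15840 mm^2
F = P × A_rod

F ≈ 80800 N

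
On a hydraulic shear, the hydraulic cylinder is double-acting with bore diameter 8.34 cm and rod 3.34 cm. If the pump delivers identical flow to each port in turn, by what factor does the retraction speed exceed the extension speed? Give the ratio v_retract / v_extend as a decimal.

v_ret/v_ext ≈ 1.19

Cap-side area A_cap = π/4 × (8.34 cm)² = 54.63 cm^2
Rod-side annular area A_ann = π/4 × (8.34² − 3.34²) = 45.87 cm^2
For equal Q, v ∝ 1/A, so v_ret/v_ext = A_cap/A_ann.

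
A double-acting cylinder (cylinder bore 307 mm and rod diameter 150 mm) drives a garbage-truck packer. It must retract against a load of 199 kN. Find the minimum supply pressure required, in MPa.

P ≈ 3.53 MPa

Rod-side annular area A_ann = π/4 × (307² − 150²) = 56350 mm^2
Retraction: pressure acts on the annular area.
P = F / A = 199 kN / A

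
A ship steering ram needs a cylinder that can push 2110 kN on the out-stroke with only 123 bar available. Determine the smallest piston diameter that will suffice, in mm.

D ≈ 467 mm

Extension force acts on the full piston face: F = P × (π/4)D².
D = √(4F / (πP)) = √(4 × 2110 kN / (π × 123 bar))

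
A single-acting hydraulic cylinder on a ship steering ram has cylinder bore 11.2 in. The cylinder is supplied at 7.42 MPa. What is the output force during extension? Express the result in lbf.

Cap-side area A_cap = π/4 × (11.2 in)² = 98.52 in^2
F = P × A_cap = 7.42 MPa × A_cap

F ≈ 1.06e5 lbf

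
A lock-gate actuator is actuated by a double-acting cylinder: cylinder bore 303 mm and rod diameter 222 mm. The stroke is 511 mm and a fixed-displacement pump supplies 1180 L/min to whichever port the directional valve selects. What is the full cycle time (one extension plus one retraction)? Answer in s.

Cap-side area A_cap = π/4 × (303 mm)² = 72110 mm^2
Rod-side annular area A_ann = π/4 × (303² − 222²) = 33400 mm^2
t_ext = A_cap·L/Q = 1.874 s
t_ret = A_ann·L/Q = 0.8678 s
t_cycle = t_ext + t_ret

t ≈ 2.74 s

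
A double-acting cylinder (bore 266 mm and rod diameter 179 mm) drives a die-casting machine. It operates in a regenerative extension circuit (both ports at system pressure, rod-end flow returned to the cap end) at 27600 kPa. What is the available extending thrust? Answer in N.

F ≈ 6.95e5 N

With equal pressure on both faces, forces on the annular region cancel; the net push is pressure × rod cross-section.
Rod cross-section A_rod = π/4 × (179 mm)² = 25160 mm^2
F = P × A_rod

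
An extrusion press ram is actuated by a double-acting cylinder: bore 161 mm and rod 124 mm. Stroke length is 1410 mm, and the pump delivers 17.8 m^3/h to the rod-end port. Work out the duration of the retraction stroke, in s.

t ≈ 2.36 s

Rod-side annular area A_ann = π/4 × (161² − 124²) = 8282 mm^2
Swept volume V = A × L; t = V / Q = A·L / Q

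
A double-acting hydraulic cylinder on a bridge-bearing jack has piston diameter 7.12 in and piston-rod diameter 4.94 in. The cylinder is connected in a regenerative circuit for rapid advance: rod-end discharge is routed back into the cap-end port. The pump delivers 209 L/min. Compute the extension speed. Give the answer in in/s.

v ≈ 11.1 in/s

In regeneration the rod-end outflow joins the pump flow into the cap end, so the net volume the pump must supply per unit advance equals the rod cross-section area.
Rod cross-section A_rod = π/4 × (4.94 in)² = 19.17 in^2
v = Q_pump / A_rod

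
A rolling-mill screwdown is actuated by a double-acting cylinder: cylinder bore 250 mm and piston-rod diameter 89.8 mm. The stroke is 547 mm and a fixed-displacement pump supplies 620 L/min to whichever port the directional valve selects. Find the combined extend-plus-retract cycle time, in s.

Cap-side area A_cap = π/4 × (250 mm)² = 49090 mm^2
Rod-side annular area A_ann = π/4 × (250² − 89.8²) = 42750 mm^2
t_ext = A_cap·L/Q = 2.598 s
t_ret = A_ann·L/Q = 2.263 s
t_cycle = t_ext + t_ret

t ≈ 4.86 s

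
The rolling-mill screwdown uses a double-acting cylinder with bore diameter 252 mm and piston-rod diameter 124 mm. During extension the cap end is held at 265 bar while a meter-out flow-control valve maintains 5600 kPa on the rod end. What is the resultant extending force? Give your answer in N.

F ≈ 1.11e6 N

Cap-side area A_cap = π/4 × (252 mm)² = 49880 mm^2
Rod-side annular area A_ann = π/4 × (252² − 124²) = 37800 mm^2
Net thrust = P_cap·A_cap − P_rod·A_ann = 1.322e6 N − 2.117e5 N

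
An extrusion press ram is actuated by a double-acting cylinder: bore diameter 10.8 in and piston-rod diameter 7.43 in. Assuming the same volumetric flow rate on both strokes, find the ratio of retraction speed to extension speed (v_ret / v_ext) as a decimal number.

Cap-side area A_cap = π/4 × (10.8 in)² = 91.61 in^2
Rod-side annular area A_ann = π/4 × (10.8² − 7.43²) = 48.25 in^2
For equal Q, v ∝ 1/A, so v_ret/v_ext = A_cap/A_ann.

v_ret/v_ext ≈ 1.90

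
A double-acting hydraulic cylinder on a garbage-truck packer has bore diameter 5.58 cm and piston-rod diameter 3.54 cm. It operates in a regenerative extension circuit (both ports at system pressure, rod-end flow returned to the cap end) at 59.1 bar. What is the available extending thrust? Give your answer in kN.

F ≈ 5.82 kN

With equal pressure on both faces, forces on the annular region cancel; the net push is pressure × rod cross-section.
Rod cross-section A_rod = π/4 × (3.54 cm)² = 9.842 cm^2
F = P × A_rod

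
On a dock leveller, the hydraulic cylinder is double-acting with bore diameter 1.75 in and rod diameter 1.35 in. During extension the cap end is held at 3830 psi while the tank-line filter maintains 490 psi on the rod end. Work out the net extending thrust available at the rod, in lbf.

F ≈ 8740 lbf

Cap-side area A_cap = π/4 × (1.75 in)² = 2.405 in^2
Rod-side annular area A_ann = π/4 × (1.75² − 1.35²) = 0.9739 in^2
Net thrust = P_cap·A_cap − P_rod·A_ann = 9212 lbf − 477.2 lbf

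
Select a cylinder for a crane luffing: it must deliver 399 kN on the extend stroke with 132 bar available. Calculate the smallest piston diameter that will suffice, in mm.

D ≈ 196 mm

Extension force acts on the full piston face: F = P × (π/4)D².
D = √(4F / (πP)) = √(4 × 399 kN / (π × 132 bar))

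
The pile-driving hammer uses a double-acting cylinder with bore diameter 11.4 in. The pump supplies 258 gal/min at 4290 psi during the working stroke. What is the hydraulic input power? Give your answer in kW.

W ≈ 481 kW

Hydraulic power = P × Q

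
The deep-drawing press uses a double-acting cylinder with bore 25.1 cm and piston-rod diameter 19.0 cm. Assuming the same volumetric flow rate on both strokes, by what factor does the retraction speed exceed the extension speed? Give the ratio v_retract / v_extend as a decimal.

v_ret/v_ext ≈ 2.34

Cap-side area A_cap = π/4 × (25.1 cm)² = 494.8 cm^2
Rod-side annular area A_ann = π/4 × (25.1² − 19.0²) = 211.3 cm^2
For equal Q, v ∝ 1/A, so v_ret/v_ext = A_cap/A_ann.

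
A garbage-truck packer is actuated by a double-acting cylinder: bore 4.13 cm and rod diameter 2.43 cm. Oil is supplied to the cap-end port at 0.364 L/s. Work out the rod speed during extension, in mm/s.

Cap-side area A_cap = π/4 × (4.13 cm)² = 13.40 cm^2
v = Q / A

v ≈ 272 mm/s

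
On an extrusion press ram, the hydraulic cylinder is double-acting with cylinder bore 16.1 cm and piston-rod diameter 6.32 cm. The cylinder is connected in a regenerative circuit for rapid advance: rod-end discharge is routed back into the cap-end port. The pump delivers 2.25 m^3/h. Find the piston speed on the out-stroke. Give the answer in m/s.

In regeneration the rod-end outflow joins the pump flow into the cap end, so the net volume the pump must supply per unit advance equals the rod cross-section area.
Rod cross-section A_rod = π/4 × (6.32 cm)² = 31.37 cm^2
v = Q_pump / A_rod

v ≈ 0.199 m/s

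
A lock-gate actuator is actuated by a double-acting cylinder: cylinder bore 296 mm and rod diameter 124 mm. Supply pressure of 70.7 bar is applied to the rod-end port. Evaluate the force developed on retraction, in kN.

Rod-side annular area A_ann = π/4 × (296² − 124²) = 56740 mm^2
On retraction the pressure acts on the annular area (bore minus rod).
F = P × A_ann

F ≈ 401 kN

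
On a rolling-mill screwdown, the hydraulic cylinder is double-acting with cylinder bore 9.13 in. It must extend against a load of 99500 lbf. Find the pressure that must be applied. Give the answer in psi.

Cap-side area A_cap = π/4 × (9.13 in)² = 65.47 in^2
P = F / A = 99500 lbf / A

P ≈ 1520 psi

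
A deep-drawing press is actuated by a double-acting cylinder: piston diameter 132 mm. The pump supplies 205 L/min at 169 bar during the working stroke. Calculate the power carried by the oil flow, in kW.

W ≈ 57.7 kW

Hydraulic power = P × Q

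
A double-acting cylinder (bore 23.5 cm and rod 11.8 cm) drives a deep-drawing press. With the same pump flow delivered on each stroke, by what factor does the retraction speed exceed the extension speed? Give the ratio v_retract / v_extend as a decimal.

Cap-side area A_cap = π/4 × (23.5 cm)² = 433.7 cm^2
Rod-side annular area A_ann = π/4 × (23.5² − 11.8²) = 324.4 cm^2
For equal Q, v ∝ 1/A, so v_ret/v_ext = A_cap/A_ann.

v_ret/v_ext ≈ 1.34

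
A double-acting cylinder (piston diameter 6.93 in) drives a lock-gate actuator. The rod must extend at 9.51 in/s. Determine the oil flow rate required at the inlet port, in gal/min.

Q ≈ 93.2 gal/min

Cap-side area A_cap = π/4 × (6.93 in)² = 37.72 in^2
Q = A × v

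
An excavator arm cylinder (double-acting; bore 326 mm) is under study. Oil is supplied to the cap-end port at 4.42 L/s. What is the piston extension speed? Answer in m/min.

v ≈ 3.18 m/min

Cap-side area A_cap = π/4 × (326 mm)² = 83470 mm^2
v = Q / A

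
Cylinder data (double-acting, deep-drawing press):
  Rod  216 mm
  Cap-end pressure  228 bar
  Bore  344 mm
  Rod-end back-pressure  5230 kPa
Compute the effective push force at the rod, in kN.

F ≈ 1820 kN

Cap-side area A_cap = π/4 × (344 mm)² = 92940 mm^2
Rod-side annular area A_ann = π/4 × (344² − 216²) = 56300 mm^2
Net thrust = P_cap·A_cap − P_rod·A_ann = 2119 kN − 294.4 kN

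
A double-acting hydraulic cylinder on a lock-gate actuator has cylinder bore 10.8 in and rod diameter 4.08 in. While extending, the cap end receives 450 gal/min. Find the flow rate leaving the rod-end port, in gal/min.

Cap-side area A_cap = π/4 × (10.8 in)² = 91.61 in^2
Rod-side annular area A_ann = π/4 × (10.8² − 4.08²) = 78.53 in^2
Piston speed v = Q_in/A_cap; rod-end outflow Q_out = v × A_ann = Q_in × A_ann/A_cap.

Q_out ≈ 386 gal/min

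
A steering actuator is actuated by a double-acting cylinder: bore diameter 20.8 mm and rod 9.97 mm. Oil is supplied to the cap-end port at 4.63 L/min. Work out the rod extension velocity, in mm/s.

v ≈ 227 mm/s

Cap-side area A_cap = π/4 × (20.8 mm)² = 339.8 mm^2
v = Q / A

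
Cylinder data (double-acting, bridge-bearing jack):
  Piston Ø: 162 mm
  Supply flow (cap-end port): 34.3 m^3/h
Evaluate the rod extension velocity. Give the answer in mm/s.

v ≈ 462 mm/s

Cap-side area A_cap = π/4 × (162 mm)² = 20610 mm^2
v = Q / A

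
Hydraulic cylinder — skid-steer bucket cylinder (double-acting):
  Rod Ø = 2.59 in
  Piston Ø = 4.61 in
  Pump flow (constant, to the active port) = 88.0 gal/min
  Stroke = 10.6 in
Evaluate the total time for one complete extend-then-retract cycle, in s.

t ≈ 0.880 s

Cap-side area A_cap = π/4 × (4.61 in)² = 16.69 in^2
Rod-side annular area A_ann = π/4 × (4.61² − 2.59²) = 11.42 in^2
t_ext = A_cap·L/Q = 0.5222 s
t_ret = A_ann·L/Q = 0.3574 s
t_cycle = t_ext + t_ret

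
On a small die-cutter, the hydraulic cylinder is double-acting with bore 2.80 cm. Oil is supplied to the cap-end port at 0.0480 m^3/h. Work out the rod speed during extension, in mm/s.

Cap-side area A_cap = π/4 × (2.80 cm)² = 6.158 cm^2
v = Q / A

v ≈ 21.7 mm/s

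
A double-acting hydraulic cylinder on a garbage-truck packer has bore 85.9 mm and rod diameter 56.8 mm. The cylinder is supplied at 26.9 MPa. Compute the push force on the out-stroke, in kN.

F ≈ 156 kN

Cap-side area A_cap = π/4 × (85.9 mm)² = 5795 mm^2
F = P × A_cap = 26.9 MPa × A_cap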